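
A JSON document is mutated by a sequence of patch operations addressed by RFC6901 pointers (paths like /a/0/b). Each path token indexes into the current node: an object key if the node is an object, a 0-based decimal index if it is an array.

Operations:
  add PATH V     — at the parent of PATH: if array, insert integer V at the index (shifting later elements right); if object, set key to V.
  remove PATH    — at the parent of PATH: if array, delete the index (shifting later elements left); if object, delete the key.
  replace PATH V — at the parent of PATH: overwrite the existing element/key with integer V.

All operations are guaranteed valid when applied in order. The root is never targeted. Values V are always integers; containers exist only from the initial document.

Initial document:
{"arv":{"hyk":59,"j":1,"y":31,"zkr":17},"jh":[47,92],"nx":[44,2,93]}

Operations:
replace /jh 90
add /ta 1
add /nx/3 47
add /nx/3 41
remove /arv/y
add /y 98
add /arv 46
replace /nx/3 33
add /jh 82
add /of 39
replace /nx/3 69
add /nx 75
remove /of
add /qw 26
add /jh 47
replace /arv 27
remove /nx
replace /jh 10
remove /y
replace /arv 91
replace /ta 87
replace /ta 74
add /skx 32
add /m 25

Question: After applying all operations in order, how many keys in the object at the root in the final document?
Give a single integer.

Answer: 6

Derivation:
After op 1 (replace /jh 90): {"arv":{"hyk":59,"j":1,"y":31,"zkr":17},"jh":90,"nx":[44,2,93]}
After op 2 (add /ta 1): {"arv":{"hyk":59,"j":1,"y":31,"zkr":17},"jh":90,"nx":[44,2,93],"ta":1}
After op 3 (add /nx/3 47): {"arv":{"hyk":59,"j":1,"y":31,"zkr":17},"jh":90,"nx":[44,2,93,47],"ta":1}
After op 4 (add /nx/3 41): {"arv":{"hyk":59,"j":1,"y":31,"zkr":17},"jh":90,"nx":[44,2,93,41,47],"ta":1}
After op 5 (remove /arv/y): {"arv":{"hyk":59,"j":1,"zkr":17},"jh":90,"nx":[44,2,93,41,47],"ta":1}
After op 6 (add /y 98): {"arv":{"hyk":59,"j":1,"zkr":17},"jh":90,"nx":[44,2,93,41,47],"ta":1,"y":98}
After op 7 (add /arv 46): {"arv":46,"jh":90,"nx":[44,2,93,41,47],"ta":1,"y":98}
After op 8 (replace /nx/3 33): {"arv":46,"jh":90,"nx":[44,2,93,33,47],"ta":1,"y":98}
After op 9 (add /jh 82): {"arv":46,"jh":82,"nx":[44,2,93,33,47],"ta":1,"y":98}
After op 10 (add /of 39): {"arv":46,"jh":82,"nx":[44,2,93,33,47],"of":39,"ta":1,"y":98}
After op 11 (replace /nx/3 69): {"arv":46,"jh":82,"nx":[44,2,93,69,47],"of":39,"ta":1,"y":98}
After op 12 (add /nx 75): {"arv":46,"jh":82,"nx":75,"of":39,"ta":1,"y":98}
After op 13 (remove /of): {"arv":46,"jh":82,"nx":75,"ta":1,"y":98}
After op 14 (add /qw 26): {"arv":46,"jh":82,"nx":75,"qw":26,"ta":1,"y":98}
After op 15 (add /jh 47): {"arv":46,"jh":47,"nx":75,"qw":26,"ta":1,"y":98}
After op 16 (replace /arv 27): {"arv":27,"jh":47,"nx":75,"qw":26,"ta":1,"y":98}
After op 17 (remove /nx): {"arv":27,"jh":47,"qw":26,"ta":1,"y":98}
After op 18 (replace /jh 10): {"arv":27,"jh":10,"qw":26,"ta":1,"y":98}
After op 19 (remove /y): {"arv":27,"jh":10,"qw":26,"ta":1}
After op 20 (replace /arv 91): {"arv":91,"jh":10,"qw":26,"ta":1}
After op 21 (replace /ta 87): {"arv":91,"jh":10,"qw":26,"ta":87}
After op 22 (replace /ta 74): {"arv":91,"jh":10,"qw":26,"ta":74}
After op 23 (add /skx 32): {"arv":91,"jh":10,"qw":26,"skx":32,"ta":74}
After op 24 (add /m 25): {"arv":91,"jh":10,"m":25,"qw":26,"skx":32,"ta":74}
Size at the root: 6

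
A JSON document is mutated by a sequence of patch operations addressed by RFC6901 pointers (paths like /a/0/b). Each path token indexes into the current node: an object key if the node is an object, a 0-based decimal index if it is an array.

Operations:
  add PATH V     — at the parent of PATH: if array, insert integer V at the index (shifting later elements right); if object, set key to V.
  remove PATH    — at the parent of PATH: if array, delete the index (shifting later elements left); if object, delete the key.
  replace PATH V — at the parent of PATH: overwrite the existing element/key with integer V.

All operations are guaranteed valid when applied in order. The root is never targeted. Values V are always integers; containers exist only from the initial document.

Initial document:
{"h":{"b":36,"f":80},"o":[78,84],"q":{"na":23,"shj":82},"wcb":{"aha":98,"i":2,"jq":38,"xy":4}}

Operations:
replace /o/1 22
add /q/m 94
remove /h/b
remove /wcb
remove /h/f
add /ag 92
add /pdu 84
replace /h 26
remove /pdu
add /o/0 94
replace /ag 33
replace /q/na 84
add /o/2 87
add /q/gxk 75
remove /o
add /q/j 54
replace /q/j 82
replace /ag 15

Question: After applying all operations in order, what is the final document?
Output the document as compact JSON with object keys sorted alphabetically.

After op 1 (replace /o/1 22): {"h":{"b":36,"f":80},"o":[78,22],"q":{"na":23,"shj":82},"wcb":{"aha":98,"i":2,"jq":38,"xy":4}}
After op 2 (add /q/m 94): {"h":{"b":36,"f":80},"o":[78,22],"q":{"m":94,"na":23,"shj":82},"wcb":{"aha":98,"i":2,"jq":38,"xy":4}}
After op 3 (remove /h/b): {"h":{"f":80},"o":[78,22],"q":{"m":94,"na":23,"shj":82},"wcb":{"aha":98,"i":2,"jq":38,"xy":4}}
After op 4 (remove /wcb): {"h":{"f":80},"o":[78,22],"q":{"m":94,"na":23,"shj":82}}
After op 5 (remove /h/f): {"h":{},"o":[78,22],"q":{"m":94,"na":23,"shj":82}}
After op 6 (add /ag 92): {"ag":92,"h":{},"o":[78,22],"q":{"m":94,"na":23,"shj":82}}
After op 7 (add /pdu 84): {"ag":92,"h":{},"o":[78,22],"pdu":84,"q":{"m":94,"na":23,"shj":82}}
After op 8 (replace /h 26): {"ag":92,"h":26,"o":[78,22],"pdu":84,"q":{"m":94,"na":23,"shj":82}}
After op 9 (remove /pdu): {"ag":92,"h":26,"o":[78,22],"q":{"m":94,"na":23,"shj":82}}
After op 10 (add /o/0 94): {"ag":92,"h":26,"o":[94,78,22],"q":{"m":94,"na":23,"shj":82}}
After op 11 (replace /ag 33): {"ag":33,"h":26,"o":[94,78,22],"q":{"m":94,"na":23,"shj":82}}
After op 12 (replace /q/na 84): {"ag":33,"h":26,"o":[94,78,22],"q":{"m":94,"na":84,"shj":82}}
After op 13 (add /o/2 87): {"ag":33,"h":26,"o":[94,78,87,22],"q":{"m":94,"na":84,"shj":82}}
After op 14 (add /q/gxk 75): {"ag":33,"h":26,"o":[94,78,87,22],"q":{"gxk":75,"m":94,"na":84,"shj":82}}
After op 15 (remove /o): {"ag":33,"h":26,"q":{"gxk":75,"m":94,"na":84,"shj":82}}
After op 16 (add /q/j 54): {"ag":33,"h":26,"q":{"gxk":75,"j":54,"m":94,"na":84,"shj":82}}
After op 17 (replace /q/j 82): {"ag":33,"h":26,"q":{"gxk":75,"j":82,"m":94,"na":84,"shj":82}}
After op 18 (replace /ag 15): {"ag":15,"h":26,"q":{"gxk":75,"j":82,"m":94,"na":84,"shj":82}}

Answer: {"ag":15,"h":26,"q":{"gxk":75,"j":82,"m":94,"na":84,"shj":82}}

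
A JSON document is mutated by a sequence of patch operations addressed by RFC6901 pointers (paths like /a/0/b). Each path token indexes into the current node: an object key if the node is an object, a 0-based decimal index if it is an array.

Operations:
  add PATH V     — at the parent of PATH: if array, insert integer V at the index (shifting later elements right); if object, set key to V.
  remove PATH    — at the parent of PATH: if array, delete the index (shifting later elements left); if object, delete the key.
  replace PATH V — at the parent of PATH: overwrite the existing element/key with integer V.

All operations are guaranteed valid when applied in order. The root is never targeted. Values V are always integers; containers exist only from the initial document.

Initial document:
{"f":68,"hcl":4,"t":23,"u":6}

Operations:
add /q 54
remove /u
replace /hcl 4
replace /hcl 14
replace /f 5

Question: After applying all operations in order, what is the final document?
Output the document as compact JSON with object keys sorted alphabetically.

Answer: {"f":5,"hcl":14,"q":54,"t":23}

Derivation:
After op 1 (add /q 54): {"f":68,"hcl":4,"q":54,"t":23,"u":6}
After op 2 (remove /u): {"f":68,"hcl":4,"q":54,"t":23}
After op 3 (replace /hcl 4): {"f":68,"hcl":4,"q":54,"t":23}
After op 4 (replace /hcl 14): {"f":68,"hcl":14,"q":54,"t":23}
After op 5 (replace /f 5): {"f":5,"hcl":14,"q":54,"t":23}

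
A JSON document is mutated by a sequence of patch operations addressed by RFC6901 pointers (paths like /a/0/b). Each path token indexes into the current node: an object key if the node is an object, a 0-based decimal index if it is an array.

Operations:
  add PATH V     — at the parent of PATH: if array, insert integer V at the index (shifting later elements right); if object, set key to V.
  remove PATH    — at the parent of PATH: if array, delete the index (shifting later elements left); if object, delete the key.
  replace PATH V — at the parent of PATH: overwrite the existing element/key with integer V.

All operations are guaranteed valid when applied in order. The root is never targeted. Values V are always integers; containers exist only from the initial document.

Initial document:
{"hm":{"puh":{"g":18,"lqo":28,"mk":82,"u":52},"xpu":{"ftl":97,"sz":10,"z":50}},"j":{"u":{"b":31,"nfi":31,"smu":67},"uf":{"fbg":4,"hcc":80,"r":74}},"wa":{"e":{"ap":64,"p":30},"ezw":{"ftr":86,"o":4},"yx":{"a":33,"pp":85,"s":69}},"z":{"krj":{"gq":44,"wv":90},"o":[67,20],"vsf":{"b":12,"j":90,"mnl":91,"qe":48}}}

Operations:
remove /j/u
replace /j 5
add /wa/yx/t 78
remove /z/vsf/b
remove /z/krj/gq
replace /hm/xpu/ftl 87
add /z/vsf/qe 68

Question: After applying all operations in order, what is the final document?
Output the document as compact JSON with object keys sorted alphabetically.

After op 1 (remove /j/u): {"hm":{"puh":{"g":18,"lqo":28,"mk":82,"u":52},"xpu":{"ftl":97,"sz":10,"z":50}},"j":{"uf":{"fbg":4,"hcc":80,"r":74}},"wa":{"e":{"ap":64,"p":30},"ezw":{"ftr":86,"o":4},"yx":{"a":33,"pp":85,"s":69}},"z":{"krj":{"gq":44,"wv":90},"o":[67,20],"vsf":{"b":12,"j":90,"mnl":91,"qe":48}}}
After op 2 (replace /j 5): {"hm":{"puh":{"g":18,"lqo":28,"mk":82,"u":52},"xpu":{"ftl":97,"sz":10,"z":50}},"j":5,"wa":{"e":{"ap":64,"p":30},"ezw":{"ftr":86,"o":4},"yx":{"a":33,"pp":85,"s":69}},"z":{"krj":{"gq":44,"wv":90},"o":[67,20],"vsf":{"b":12,"j":90,"mnl":91,"qe":48}}}
After op 3 (add /wa/yx/t 78): {"hm":{"puh":{"g":18,"lqo":28,"mk":82,"u":52},"xpu":{"ftl":97,"sz":10,"z":50}},"j":5,"wa":{"e":{"ap":64,"p":30},"ezw":{"ftr":86,"o":4},"yx":{"a":33,"pp":85,"s":69,"t":78}},"z":{"krj":{"gq":44,"wv":90},"o":[67,20],"vsf":{"b":12,"j":90,"mnl":91,"qe":48}}}
After op 4 (remove /z/vsf/b): {"hm":{"puh":{"g":18,"lqo":28,"mk":82,"u":52},"xpu":{"ftl":97,"sz":10,"z":50}},"j":5,"wa":{"e":{"ap":64,"p":30},"ezw":{"ftr":86,"o":4},"yx":{"a":33,"pp":85,"s":69,"t":78}},"z":{"krj":{"gq":44,"wv":90},"o":[67,20],"vsf":{"j":90,"mnl":91,"qe":48}}}
After op 5 (remove /z/krj/gq): {"hm":{"puh":{"g":18,"lqo":28,"mk":82,"u":52},"xpu":{"ftl":97,"sz":10,"z":50}},"j":5,"wa":{"e":{"ap":64,"p":30},"ezw":{"ftr":86,"o":4},"yx":{"a":33,"pp":85,"s":69,"t":78}},"z":{"krj":{"wv":90},"o":[67,20],"vsf":{"j":90,"mnl":91,"qe":48}}}
After op 6 (replace /hm/xpu/ftl 87): {"hm":{"puh":{"g":18,"lqo":28,"mk":82,"u":52},"xpu":{"ftl":87,"sz":10,"z":50}},"j":5,"wa":{"e":{"ap":64,"p":30},"ezw":{"ftr":86,"o":4},"yx":{"a":33,"pp":85,"s":69,"t":78}},"z":{"krj":{"wv":90},"o":[67,20],"vsf":{"j":90,"mnl":91,"qe":48}}}
After op 7 (add /z/vsf/qe 68): {"hm":{"puh":{"g":18,"lqo":28,"mk":82,"u":52},"xpu":{"ftl":87,"sz":10,"z":50}},"j":5,"wa":{"e":{"ap":64,"p":30},"ezw":{"ftr":86,"o":4},"yx":{"a":33,"pp":85,"s":69,"t":78}},"z":{"krj":{"wv":90},"o":[67,20],"vsf":{"j":90,"mnl":91,"qe":68}}}

Answer: {"hm":{"puh":{"g":18,"lqo":28,"mk":82,"u":52},"xpu":{"ftl":87,"sz":10,"z":50}},"j":5,"wa":{"e":{"ap":64,"p":30},"ezw":{"ftr":86,"o":4},"yx":{"a":33,"pp":85,"s":69,"t":78}},"z":{"krj":{"wv":90},"o":[67,20],"vsf":{"j":90,"mnl":91,"qe":68}}}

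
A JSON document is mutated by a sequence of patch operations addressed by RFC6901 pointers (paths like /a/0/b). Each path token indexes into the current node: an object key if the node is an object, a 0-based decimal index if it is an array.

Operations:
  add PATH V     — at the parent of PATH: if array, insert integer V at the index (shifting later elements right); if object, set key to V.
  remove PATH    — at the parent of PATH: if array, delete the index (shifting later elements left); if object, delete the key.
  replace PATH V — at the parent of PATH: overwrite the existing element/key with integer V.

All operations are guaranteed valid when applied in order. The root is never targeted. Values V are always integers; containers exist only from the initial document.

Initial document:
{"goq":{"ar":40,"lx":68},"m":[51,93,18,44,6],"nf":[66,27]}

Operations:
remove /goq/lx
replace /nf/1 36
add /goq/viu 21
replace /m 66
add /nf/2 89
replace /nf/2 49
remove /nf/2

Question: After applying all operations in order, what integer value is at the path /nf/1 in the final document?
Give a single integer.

After op 1 (remove /goq/lx): {"goq":{"ar":40},"m":[51,93,18,44,6],"nf":[66,27]}
After op 2 (replace /nf/1 36): {"goq":{"ar":40},"m":[51,93,18,44,6],"nf":[66,36]}
After op 3 (add /goq/viu 21): {"goq":{"ar":40,"viu":21},"m":[51,93,18,44,6],"nf":[66,36]}
After op 4 (replace /m 66): {"goq":{"ar":40,"viu":21},"m":66,"nf":[66,36]}
After op 5 (add /nf/2 89): {"goq":{"ar":40,"viu":21},"m":66,"nf":[66,36,89]}
After op 6 (replace /nf/2 49): {"goq":{"ar":40,"viu":21},"m":66,"nf":[66,36,49]}
After op 7 (remove /nf/2): {"goq":{"ar":40,"viu":21},"m":66,"nf":[66,36]}
Value at /nf/1: 36

Answer: 36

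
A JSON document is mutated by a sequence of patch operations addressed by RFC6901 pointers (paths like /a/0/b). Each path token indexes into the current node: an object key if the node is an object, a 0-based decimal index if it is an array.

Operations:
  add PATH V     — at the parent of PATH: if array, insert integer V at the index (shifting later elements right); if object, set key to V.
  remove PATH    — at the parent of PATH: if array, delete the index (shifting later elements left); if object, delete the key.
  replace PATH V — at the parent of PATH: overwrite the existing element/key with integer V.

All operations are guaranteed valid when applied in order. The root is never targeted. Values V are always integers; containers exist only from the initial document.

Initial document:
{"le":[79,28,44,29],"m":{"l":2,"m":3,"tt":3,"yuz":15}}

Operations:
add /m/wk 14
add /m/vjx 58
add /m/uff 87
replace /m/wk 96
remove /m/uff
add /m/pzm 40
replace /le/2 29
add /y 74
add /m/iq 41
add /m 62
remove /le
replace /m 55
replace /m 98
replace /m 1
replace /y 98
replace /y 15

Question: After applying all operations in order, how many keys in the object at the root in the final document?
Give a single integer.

Answer: 2

Derivation:
After op 1 (add /m/wk 14): {"le":[79,28,44,29],"m":{"l":2,"m":3,"tt":3,"wk":14,"yuz":15}}
After op 2 (add /m/vjx 58): {"le":[79,28,44,29],"m":{"l":2,"m":3,"tt":3,"vjx":58,"wk":14,"yuz":15}}
After op 3 (add /m/uff 87): {"le":[79,28,44,29],"m":{"l":2,"m":3,"tt":3,"uff":87,"vjx":58,"wk":14,"yuz":15}}
After op 4 (replace /m/wk 96): {"le":[79,28,44,29],"m":{"l":2,"m":3,"tt":3,"uff":87,"vjx":58,"wk":96,"yuz":15}}
After op 5 (remove /m/uff): {"le":[79,28,44,29],"m":{"l":2,"m":3,"tt":3,"vjx":58,"wk":96,"yuz":15}}
After op 6 (add /m/pzm 40): {"le":[79,28,44,29],"m":{"l":2,"m":3,"pzm":40,"tt":3,"vjx":58,"wk":96,"yuz":15}}
After op 7 (replace /le/2 29): {"le":[79,28,29,29],"m":{"l":2,"m":3,"pzm":40,"tt":3,"vjx":58,"wk":96,"yuz":15}}
After op 8 (add /y 74): {"le":[79,28,29,29],"m":{"l":2,"m":3,"pzm":40,"tt":3,"vjx":58,"wk":96,"yuz":15},"y":74}
After op 9 (add /m/iq 41): {"le":[79,28,29,29],"m":{"iq":41,"l":2,"m":3,"pzm":40,"tt":3,"vjx":58,"wk":96,"yuz":15},"y":74}
After op 10 (add /m 62): {"le":[79,28,29,29],"m":62,"y":74}
After op 11 (remove /le): {"m":62,"y":74}
After op 12 (replace /m 55): {"m":55,"y":74}
After op 13 (replace /m 98): {"m":98,"y":74}
After op 14 (replace /m 1): {"m":1,"y":74}
After op 15 (replace /y 98): {"m":1,"y":98}
After op 16 (replace /y 15): {"m":1,"y":15}
Size at the root: 2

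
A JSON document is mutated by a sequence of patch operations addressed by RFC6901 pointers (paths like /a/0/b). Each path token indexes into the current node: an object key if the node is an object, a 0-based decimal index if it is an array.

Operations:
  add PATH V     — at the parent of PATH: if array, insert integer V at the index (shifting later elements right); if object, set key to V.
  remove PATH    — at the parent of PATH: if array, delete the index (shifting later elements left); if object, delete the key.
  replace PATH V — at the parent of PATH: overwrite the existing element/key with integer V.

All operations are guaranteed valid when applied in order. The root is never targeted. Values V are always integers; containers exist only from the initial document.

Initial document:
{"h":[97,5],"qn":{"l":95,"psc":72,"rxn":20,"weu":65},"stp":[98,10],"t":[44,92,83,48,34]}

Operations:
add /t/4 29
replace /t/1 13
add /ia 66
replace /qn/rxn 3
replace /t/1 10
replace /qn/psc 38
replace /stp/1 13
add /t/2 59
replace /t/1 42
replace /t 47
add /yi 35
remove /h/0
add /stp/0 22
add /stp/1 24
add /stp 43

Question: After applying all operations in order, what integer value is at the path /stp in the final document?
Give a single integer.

Answer: 43

Derivation:
After op 1 (add /t/4 29): {"h":[97,5],"qn":{"l":95,"psc":72,"rxn":20,"weu":65},"stp":[98,10],"t":[44,92,83,48,29,34]}
After op 2 (replace /t/1 13): {"h":[97,5],"qn":{"l":95,"psc":72,"rxn":20,"weu":65},"stp":[98,10],"t":[44,13,83,48,29,34]}
After op 3 (add /ia 66): {"h":[97,5],"ia":66,"qn":{"l":95,"psc":72,"rxn":20,"weu":65},"stp":[98,10],"t":[44,13,83,48,29,34]}
After op 4 (replace /qn/rxn 3): {"h":[97,5],"ia":66,"qn":{"l":95,"psc":72,"rxn":3,"weu":65},"stp":[98,10],"t":[44,13,83,48,29,34]}
After op 5 (replace /t/1 10): {"h":[97,5],"ia":66,"qn":{"l":95,"psc":72,"rxn":3,"weu":65},"stp":[98,10],"t":[44,10,83,48,29,34]}
After op 6 (replace /qn/psc 38): {"h":[97,5],"ia":66,"qn":{"l":95,"psc":38,"rxn":3,"weu":65},"stp":[98,10],"t":[44,10,83,48,29,34]}
After op 7 (replace /stp/1 13): {"h":[97,5],"ia":66,"qn":{"l":95,"psc":38,"rxn":3,"weu":65},"stp":[98,13],"t":[44,10,83,48,29,34]}
After op 8 (add /t/2 59): {"h":[97,5],"ia":66,"qn":{"l":95,"psc":38,"rxn":3,"weu":65},"stp":[98,13],"t":[44,10,59,83,48,29,34]}
After op 9 (replace /t/1 42): {"h":[97,5],"ia":66,"qn":{"l":95,"psc":38,"rxn":3,"weu":65},"stp":[98,13],"t":[44,42,59,83,48,29,34]}
After op 10 (replace /t 47): {"h":[97,5],"ia":66,"qn":{"l":95,"psc":38,"rxn":3,"weu":65},"stp":[98,13],"t":47}
After op 11 (add /yi 35): {"h":[97,5],"ia":66,"qn":{"l":95,"psc":38,"rxn":3,"weu":65},"stp":[98,13],"t":47,"yi":35}
After op 12 (remove /h/0): {"h":[5],"ia":66,"qn":{"l":95,"psc":38,"rxn":3,"weu":65},"stp":[98,13],"t":47,"yi":35}
After op 13 (add /stp/0 22): {"h":[5],"ia":66,"qn":{"l":95,"psc":38,"rxn":3,"weu":65},"stp":[22,98,13],"t":47,"yi":35}
After op 14 (add /stp/1 24): {"h":[5],"ia":66,"qn":{"l":95,"psc":38,"rxn":3,"weu":65},"stp":[22,24,98,13],"t":47,"yi":35}
After op 15 (add /stp 43): {"h":[5],"ia":66,"qn":{"l":95,"psc":38,"rxn":3,"weu":65},"stp":43,"t":47,"yi":35}
Value at /stp: 43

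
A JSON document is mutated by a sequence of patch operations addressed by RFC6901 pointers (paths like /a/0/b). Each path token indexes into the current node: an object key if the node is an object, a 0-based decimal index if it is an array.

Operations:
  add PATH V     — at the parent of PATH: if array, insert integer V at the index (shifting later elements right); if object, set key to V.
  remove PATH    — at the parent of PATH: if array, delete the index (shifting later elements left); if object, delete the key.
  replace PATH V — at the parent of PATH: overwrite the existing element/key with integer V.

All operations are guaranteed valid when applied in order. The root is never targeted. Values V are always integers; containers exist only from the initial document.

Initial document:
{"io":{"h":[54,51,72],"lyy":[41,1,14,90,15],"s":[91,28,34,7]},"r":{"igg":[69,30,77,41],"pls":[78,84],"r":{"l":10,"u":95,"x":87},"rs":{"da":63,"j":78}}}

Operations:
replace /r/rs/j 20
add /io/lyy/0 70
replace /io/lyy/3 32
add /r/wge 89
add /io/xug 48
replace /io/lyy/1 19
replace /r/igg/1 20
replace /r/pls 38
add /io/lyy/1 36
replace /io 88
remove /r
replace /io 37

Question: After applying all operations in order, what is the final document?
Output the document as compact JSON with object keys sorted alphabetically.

After op 1 (replace /r/rs/j 20): {"io":{"h":[54,51,72],"lyy":[41,1,14,90,15],"s":[91,28,34,7]},"r":{"igg":[69,30,77,41],"pls":[78,84],"r":{"l":10,"u":95,"x":87},"rs":{"da":63,"j":20}}}
After op 2 (add /io/lyy/0 70): {"io":{"h":[54,51,72],"lyy":[70,41,1,14,90,15],"s":[91,28,34,7]},"r":{"igg":[69,30,77,41],"pls":[78,84],"r":{"l":10,"u":95,"x":87},"rs":{"da":63,"j":20}}}
After op 3 (replace /io/lyy/3 32): {"io":{"h":[54,51,72],"lyy":[70,41,1,32,90,15],"s":[91,28,34,7]},"r":{"igg":[69,30,77,41],"pls":[78,84],"r":{"l":10,"u":95,"x":87},"rs":{"da":63,"j":20}}}
After op 4 (add /r/wge 89): {"io":{"h":[54,51,72],"lyy":[70,41,1,32,90,15],"s":[91,28,34,7]},"r":{"igg":[69,30,77,41],"pls":[78,84],"r":{"l":10,"u":95,"x":87},"rs":{"da":63,"j":20},"wge":89}}
After op 5 (add /io/xug 48): {"io":{"h":[54,51,72],"lyy":[70,41,1,32,90,15],"s":[91,28,34,7],"xug":48},"r":{"igg":[69,30,77,41],"pls":[78,84],"r":{"l":10,"u":95,"x":87},"rs":{"da":63,"j":20},"wge":89}}
After op 6 (replace /io/lyy/1 19): {"io":{"h":[54,51,72],"lyy":[70,19,1,32,90,15],"s":[91,28,34,7],"xug":48},"r":{"igg":[69,30,77,41],"pls":[78,84],"r":{"l":10,"u":95,"x":87},"rs":{"da":63,"j":20},"wge":89}}
After op 7 (replace /r/igg/1 20): {"io":{"h":[54,51,72],"lyy":[70,19,1,32,90,15],"s":[91,28,34,7],"xug":48},"r":{"igg":[69,20,77,41],"pls":[78,84],"r":{"l":10,"u":95,"x":87},"rs":{"da":63,"j":20},"wge":89}}
After op 8 (replace /r/pls 38): {"io":{"h":[54,51,72],"lyy":[70,19,1,32,90,15],"s":[91,28,34,7],"xug":48},"r":{"igg":[69,20,77,41],"pls":38,"r":{"l":10,"u":95,"x":87},"rs":{"da":63,"j":20},"wge":89}}
After op 9 (add /io/lyy/1 36): {"io":{"h":[54,51,72],"lyy":[70,36,19,1,32,90,15],"s":[91,28,34,7],"xug":48},"r":{"igg":[69,20,77,41],"pls":38,"r":{"l":10,"u":95,"x":87},"rs":{"da":63,"j":20},"wge":89}}
After op 10 (replace /io 88): {"io":88,"r":{"igg":[69,20,77,41],"pls":38,"r":{"l":10,"u":95,"x":87},"rs":{"da":63,"j":20},"wge":89}}
After op 11 (remove /r): {"io":88}
After op 12 (replace /io 37): {"io":37}

Answer: {"io":37}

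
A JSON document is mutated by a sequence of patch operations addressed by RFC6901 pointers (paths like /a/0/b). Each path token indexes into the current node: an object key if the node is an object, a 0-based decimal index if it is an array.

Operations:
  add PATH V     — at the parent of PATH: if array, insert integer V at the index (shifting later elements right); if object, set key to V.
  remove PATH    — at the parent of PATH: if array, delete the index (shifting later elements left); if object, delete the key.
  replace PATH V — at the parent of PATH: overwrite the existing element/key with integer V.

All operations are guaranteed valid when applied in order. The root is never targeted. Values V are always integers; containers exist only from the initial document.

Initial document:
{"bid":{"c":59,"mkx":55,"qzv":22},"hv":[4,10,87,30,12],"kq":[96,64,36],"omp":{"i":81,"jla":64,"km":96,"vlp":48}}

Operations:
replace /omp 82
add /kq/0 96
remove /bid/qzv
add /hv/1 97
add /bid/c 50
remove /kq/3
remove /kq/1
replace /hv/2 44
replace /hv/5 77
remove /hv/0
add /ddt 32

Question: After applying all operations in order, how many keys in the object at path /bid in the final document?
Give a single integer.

After op 1 (replace /omp 82): {"bid":{"c":59,"mkx":55,"qzv":22},"hv":[4,10,87,30,12],"kq":[96,64,36],"omp":82}
After op 2 (add /kq/0 96): {"bid":{"c":59,"mkx":55,"qzv":22},"hv":[4,10,87,30,12],"kq":[96,96,64,36],"omp":82}
After op 3 (remove /bid/qzv): {"bid":{"c":59,"mkx":55},"hv":[4,10,87,30,12],"kq":[96,96,64,36],"omp":82}
After op 4 (add /hv/1 97): {"bid":{"c":59,"mkx":55},"hv":[4,97,10,87,30,12],"kq":[96,96,64,36],"omp":82}
After op 5 (add /bid/c 50): {"bid":{"c":50,"mkx":55},"hv":[4,97,10,87,30,12],"kq":[96,96,64,36],"omp":82}
After op 6 (remove /kq/3): {"bid":{"c":50,"mkx":55},"hv":[4,97,10,87,30,12],"kq":[96,96,64],"omp":82}
After op 7 (remove /kq/1): {"bid":{"c":50,"mkx":55},"hv":[4,97,10,87,30,12],"kq":[96,64],"omp":82}
After op 8 (replace /hv/2 44): {"bid":{"c":50,"mkx":55},"hv":[4,97,44,87,30,12],"kq":[96,64],"omp":82}
After op 9 (replace /hv/5 77): {"bid":{"c":50,"mkx":55},"hv":[4,97,44,87,30,77],"kq":[96,64],"omp":82}
After op 10 (remove /hv/0): {"bid":{"c":50,"mkx":55},"hv":[97,44,87,30,77],"kq":[96,64],"omp":82}
After op 11 (add /ddt 32): {"bid":{"c":50,"mkx":55},"ddt":32,"hv":[97,44,87,30,77],"kq":[96,64],"omp":82}
Size at path /bid: 2

Answer: 2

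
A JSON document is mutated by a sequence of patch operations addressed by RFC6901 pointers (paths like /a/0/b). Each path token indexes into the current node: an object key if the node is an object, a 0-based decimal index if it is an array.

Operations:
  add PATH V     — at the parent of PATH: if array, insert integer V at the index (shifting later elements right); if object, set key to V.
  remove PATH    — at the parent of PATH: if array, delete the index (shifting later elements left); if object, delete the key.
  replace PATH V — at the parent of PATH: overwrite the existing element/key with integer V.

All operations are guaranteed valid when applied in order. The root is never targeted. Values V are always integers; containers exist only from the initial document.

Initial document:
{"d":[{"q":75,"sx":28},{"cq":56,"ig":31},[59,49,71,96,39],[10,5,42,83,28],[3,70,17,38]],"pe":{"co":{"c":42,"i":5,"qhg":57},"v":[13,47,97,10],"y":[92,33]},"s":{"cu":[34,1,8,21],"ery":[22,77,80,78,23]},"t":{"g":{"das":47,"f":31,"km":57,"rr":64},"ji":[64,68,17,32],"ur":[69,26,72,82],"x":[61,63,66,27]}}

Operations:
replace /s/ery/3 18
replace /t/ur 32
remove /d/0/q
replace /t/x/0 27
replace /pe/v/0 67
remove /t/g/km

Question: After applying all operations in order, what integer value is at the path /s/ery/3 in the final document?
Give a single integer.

Answer: 18

Derivation:
After op 1 (replace /s/ery/3 18): {"d":[{"q":75,"sx":28},{"cq":56,"ig":31},[59,49,71,96,39],[10,5,42,83,28],[3,70,17,38]],"pe":{"co":{"c":42,"i":5,"qhg":57},"v":[13,47,97,10],"y":[92,33]},"s":{"cu":[34,1,8,21],"ery":[22,77,80,18,23]},"t":{"g":{"das":47,"f":31,"km":57,"rr":64},"ji":[64,68,17,32],"ur":[69,26,72,82],"x":[61,63,66,27]}}
After op 2 (replace /t/ur 32): {"d":[{"q":75,"sx":28},{"cq":56,"ig":31},[59,49,71,96,39],[10,5,42,83,28],[3,70,17,38]],"pe":{"co":{"c":42,"i":5,"qhg":57},"v":[13,47,97,10],"y":[92,33]},"s":{"cu":[34,1,8,21],"ery":[22,77,80,18,23]},"t":{"g":{"das":47,"f":31,"km":57,"rr":64},"ji":[64,68,17,32],"ur":32,"x":[61,63,66,27]}}
After op 3 (remove /d/0/q): {"d":[{"sx":28},{"cq":56,"ig":31},[59,49,71,96,39],[10,5,42,83,28],[3,70,17,38]],"pe":{"co":{"c":42,"i":5,"qhg":57},"v":[13,47,97,10],"y":[92,33]},"s":{"cu":[34,1,8,21],"ery":[22,77,80,18,23]},"t":{"g":{"das":47,"f":31,"km":57,"rr":64},"ji":[64,68,17,32],"ur":32,"x":[61,63,66,27]}}
After op 4 (replace /t/x/0 27): {"d":[{"sx":28},{"cq":56,"ig":31},[59,49,71,96,39],[10,5,42,83,28],[3,70,17,38]],"pe":{"co":{"c":42,"i":5,"qhg":57},"v":[13,47,97,10],"y":[92,33]},"s":{"cu":[34,1,8,21],"ery":[22,77,80,18,23]},"t":{"g":{"das":47,"f":31,"km":57,"rr":64},"ji":[64,68,17,32],"ur":32,"x":[27,63,66,27]}}
After op 5 (replace /pe/v/0 67): {"d":[{"sx":28},{"cq":56,"ig":31},[59,49,71,96,39],[10,5,42,83,28],[3,70,17,38]],"pe":{"co":{"c":42,"i":5,"qhg":57},"v":[67,47,97,10],"y":[92,33]},"s":{"cu":[34,1,8,21],"ery":[22,77,80,18,23]},"t":{"g":{"das":47,"f":31,"km":57,"rr":64},"ji":[64,68,17,32],"ur":32,"x":[27,63,66,27]}}
After op 6 (remove /t/g/km): {"d":[{"sx":28},{"cq":56,"ig":31},[59,49,71,96,39],[10,5,42,83,28],[3,70,17,38]],"pe":{"co":{"c":42,"i":5,"qhg":57},"v":[67,47,97,10],"y":[92,33]},"s":{"cu":[34,1,8,21],"ery":[22,77,80,18,23]},"t":{"g":{"das":47,"f":31,"rr":64},"ji":[64,68,17,32],"ur":32,"x":[27,63,66,27]}}
Value at /s/ery/3: 18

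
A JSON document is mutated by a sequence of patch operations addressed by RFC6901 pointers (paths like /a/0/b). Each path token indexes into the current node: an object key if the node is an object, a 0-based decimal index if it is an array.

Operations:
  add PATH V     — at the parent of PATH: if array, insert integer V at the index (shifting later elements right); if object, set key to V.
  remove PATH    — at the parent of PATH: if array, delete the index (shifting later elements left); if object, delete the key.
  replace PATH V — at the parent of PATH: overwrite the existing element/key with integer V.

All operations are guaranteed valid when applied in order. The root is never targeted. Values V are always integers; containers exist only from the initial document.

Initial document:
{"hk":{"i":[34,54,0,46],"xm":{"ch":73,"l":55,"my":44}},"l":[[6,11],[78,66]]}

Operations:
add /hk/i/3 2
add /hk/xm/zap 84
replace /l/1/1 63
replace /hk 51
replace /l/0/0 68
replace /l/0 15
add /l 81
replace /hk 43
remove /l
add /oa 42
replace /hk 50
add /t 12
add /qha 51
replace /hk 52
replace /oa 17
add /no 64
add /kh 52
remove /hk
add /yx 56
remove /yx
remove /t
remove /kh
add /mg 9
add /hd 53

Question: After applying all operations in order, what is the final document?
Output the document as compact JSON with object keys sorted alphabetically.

Answer: {"hd":53,"mg":9,"no":64,"oa":17,"qha":51}

Derivation:
After op 1 (add /hk/i/3 2): {"hk":{"i":[34,54,0,2,46],"xm":{"ch":73,"l":55,"my":44}},"l":[[6,11],[78,66]]}
After op 2 (add /hk/xm/zap 84): {"hk":{"i":[34,54,0,2,46],"xm":{"ch":73,"l":55,"my":44,"zap":84}},"l":[[6,11],[78,66]]}
After op 3 (replace /l/1/1 63): {"hk":{"i":[34,54,0,2,46],"xm":{"ch":73,"l":55,"my":44,"zap":84}},"l":[[6,11],[78,63]]}
After op 4 (replace /hk 51): {"hk":51,"l":[[6,11],[78,63]]}
After op 5 (replace /l/0/0 68): {"hk":51,"l":[[68,11],[78,63]]}
After op 6 (replace /l/0 15): {"hk":51,"l":[15,[78,63]]}
After op 7 (add /l 81): {"hk":51,"l":81}
After op 8 (replace /hk 43): {"hk":43,"l":81}
After op 9 (remove /l): {"hk":43}
After op 10 (add /oa 42): {"hk":43,"oa":42}
After op 11 (replace /hk 50): {"hk":50,"oa":42}
After op 12 (add /t 12): {"hk":50,"oa":42,"t":12}
After op 13 (add /qha 51): {"hk":50,"oa":42,"qha":51,"t":12}
After op 14 (replace /hk 52): {"hk":52,"oa":42,"qha":51,"t":12}
After op 15 (replace /oa 17): {"hk":52,"oa":17,"qha":51,"t":12}
After op 16 (add /no 64): {"hk":52,"no":64,"oa":17,"qha":51,"t":12}
After op 17 (add /kh 52): {"hk":52,"kh":52,"no":64,"oa":17,"qha":51,"t":12}
After op 18 (remove /hk): {"kh":52,"no":64,"oa":17,"qha":51,"t":12}
After op 19 (add /yx 56): {"kh":52,"no":64,"oa":17,"qha":51,"t":12,"yx":56}
After op 20 (remove /yx): {"kh":52,"no":64,"oa":17,"qha":51,"t":12}
After op 21 (remove /t): {"kh":52,"no":64,"oa":17,"qha":51}
After op 22 (remove /kh): {"no":64,"oa":17,"qha":51}
After op 23 (add /mg 9): {"mg":9,"no":64,"oa":17,"qha":51}
After op 24 (add /hd 53): {"hd":53,"mg":9,"no":64,"oa":17,"qha":51}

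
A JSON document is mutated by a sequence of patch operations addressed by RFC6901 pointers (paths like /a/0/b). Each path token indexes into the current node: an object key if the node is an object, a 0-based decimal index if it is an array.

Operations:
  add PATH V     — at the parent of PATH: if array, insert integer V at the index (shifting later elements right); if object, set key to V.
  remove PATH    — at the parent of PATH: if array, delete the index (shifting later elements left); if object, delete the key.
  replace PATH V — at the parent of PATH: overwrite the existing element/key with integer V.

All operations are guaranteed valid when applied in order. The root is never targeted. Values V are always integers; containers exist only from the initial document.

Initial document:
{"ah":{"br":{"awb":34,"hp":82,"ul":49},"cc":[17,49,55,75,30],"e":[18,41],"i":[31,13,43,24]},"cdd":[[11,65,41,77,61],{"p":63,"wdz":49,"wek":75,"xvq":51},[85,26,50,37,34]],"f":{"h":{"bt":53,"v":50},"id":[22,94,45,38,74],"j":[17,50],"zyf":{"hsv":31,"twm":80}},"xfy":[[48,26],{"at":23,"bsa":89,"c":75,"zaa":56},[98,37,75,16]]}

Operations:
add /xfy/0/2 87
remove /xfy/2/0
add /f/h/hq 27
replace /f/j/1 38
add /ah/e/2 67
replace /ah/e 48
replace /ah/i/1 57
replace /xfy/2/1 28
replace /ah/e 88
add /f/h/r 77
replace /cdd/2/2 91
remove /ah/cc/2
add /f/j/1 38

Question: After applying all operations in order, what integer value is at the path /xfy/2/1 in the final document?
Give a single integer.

After op 1 (add /xfy/0/2 87): {"ah":{"br":{"awb":34,"hp":82,"ul":49},"cc":[17,49,55,75,30],"e":[18,41],"i":[31,13,43,24]},"cdd":[[11,65,41,77,61],{"p":63,"wdz":49,"wek":75,"xvq":51},[85,26,50,37,34]],"f":{"h":{"bt":53,"v":50},"id":[22,94,45,38,74],"j":[17,50],"zyf":{"hsv":31,"twm":80}},"xfy":[[48,26,87],{"at":23,"bsa":89,"c":75,"zaa":56},[98,37,75,16]]}
After op 2 (remove /xfy/2/0): {"ah":{"br":{"awb":34,"hp":82,"ul":49},"cc":[17,49,55,75,30],"e":[18,41],"i":[31,13,43,24]},"cdd":[[11,65,41,77,61],{"p":63,"wdz":49,"wek":75,"xvq":51},[85,26,50,37,34]],"f":{"h":{"bt":53,"v":50},"id":[22,94,45,38,74],"j":[17,50],"zyf":{"hsv":31,"twm":80}},"xfy":[[48,26,87],{"at":23,"bsa":89,"c":75,"zaa":56},[37,75,16]]}
After op 3 (add /f/h/hq 27): {"ah":{"br":{"awb":34,"hp":82,"ul":49},"cc":[17,49,55,75,30],"e":[18,41],"i":[31,13,43,24]},"cdd":[[11,65,41,77,61],{"p":63,"wdz":49,"wek":75,"xvq":51},[85,26,50,37,34]],"f":{"h":{"bt":53,"hq":27,"v":50},"id":[22,94,45,38,74],"j":[17,50],"zyf":{"hsv":31,"twm":80}},"xfy":[[48,26,87],{"at":23,"bsa":89,"c":75,"zaa":56},[37,75,16]]}
After op 4 (replace /f/j/1 38): {"ah":{"br":{"awb":34,"hp":82,"ul":49},"cc":[17,49,55,75,30],"e":[18,41],"i":[31,13,43,24]},"cdd":[[11,65,41,77,61],{"p":63,"wdz":49,"wek":75,"xvq":51},[85,26,50,37,34]],"f":{"h":{"bt":53,"hq":27,"v":50},"id":[22,94,45,38,74],"j":[17,38],"zyf":{"hsv":31,"twm":80}},"xfy":[[48,26,87],{"at":23,"bsa":89,"c":75,"zaa":56},[37,75,16]]}
After op 5 (add /ah/e/2 67): {"ah":{"br":{"awb":34,"hp":82,"ul":49},"cc":[17,49,55,75,30],"e":[18,41,67],"i":[31,13,43,24]},"cdd":[[11,65,41,77,61],{"p":63,"wdz":49,"wek":75,"xvq":51},[85,26,50,37,34]],"f":{"h":{"bt":53,"hq":27,"v":50},"id":[22,94,45,38,74],"j":[17,38],"zyf":{"hsv":31,"twm":80}},"xfy":[[48,26,87],{"at":23,"bsa":89,"c":75,"zaa":56},[37,75,16]]}
After op 6 (replace /ah/e 48): {"ah":{"br":{"awb":34,"hp":82,"ul":49},"cc":[17,49,55,75,30],"e":48,"i":[31,13,43,24]},"cdd":[[11,65,41,77,61],{"p":63,"wdz":49,"wek":75,"xvq":51},[85,26,50,37,34]],"f":{"h":{"bt":53,"hq":27,"v":50},"id":[22,94,45,38,74],"j":[17,38],"zyf":{"hsv":31,"twm":80}},"xfy":[[48,26,87],{"at":23,"bsa":89,"c":75,"zaa":56},[37,75,16]]}
After op 7 (replace /ah/i/1 57): {"ah":{"br":{"awb":34,"hp":82,"ul":49},"cc":[17,49,55,75,30],"e":48,"i":[31,57,43,24]},"cdd":[[11,65,41,77,61],{"p":63,"wdz":49,"wek":75,"xvq":51},[85,26,50,37,34]],"f":{"h":{"bt":53,"hq":27,"v":50},"id":[22,94,45,38,74],"j":[17,38],"zyf":{"hsv":31,"twm":80}},"xfy":[[48,26,87],{"at":23,"bsa":89,"c":75,"zaa":56},[37,75,16]]}
After op 8 (replace /xfy/2/1 28): {"ah":{"br":{"awb":34,"hp":82,"ul":49},"cc":[17,49,55,75,30],"e":48,"i":[31,57,43,24]},"cdd":[[11,65,41,77,61],{"p":63,"wdz":49,"wek":75,"xvq":51},[85,26,50,37,34]],"f":{"h":{"bt":53,"hq":27,"v":50},"id":[22,94,45,38,74],"j":[17,38],"zyf":{"hsv":31,"twm":80}},"xfy":[[48,26,87],{"at":23,"bsa":89,"c":75,"zaa":56},[37,28,16]]}
After op 9 (replace /ah/e 88): {"ah":{"br":{"awb":34,"hp":82,"ul":49},"cc":[17,49,55,75,30],"e":88,"i":[31,57,43,24]},"cdd":[[11,65,41,77,61],{"p":63,"wdz":49,"wek":75,"xvq":51},[85,26,50,37,34]],"f":{"h":{"bt":53,"hq":27,"v":50},"id":[22,94,45,38,74],"j":[17,38],"zyf":{"hsv":31,"twm":80}},"xfy":[[48,26,87],{"at":23,"bsa":89,"c":75,"zaa":56},[37,28,16]]}
After op 10 (add /f/h/r 77): {"ah":{"br":{"awb":34,"hp":82,"ul":49},"cc":[17,49,55,75,30],"e":88,"i":[31,57,43,24]},"cdd":[[11,65,41,77,61],{"p":63,"wdz":49,"wek":75,"xvq":51},[85,26,50,37,34]],"f":{"h":{"bt":53,"hq":27,"r":77,"v":50},"id":[22,94,45,38,74],"j":[17,38],"zyf":{"hsv":31,"twm":80}},"xfy":[[48,26,87],{"at":23,"bsa":89,"c":75,"zaa":56},[37,28,16]]}
After op 11 (replace /cdd/2/2 91): {"ah":{"br":{"awb":34,"hp":82,"ul":49},"cc":[17,49,55,75,30],"e":88,"i":[31,57,43,24]},"cdd":[[11,65,41,77,61],{"p":63,"wdz":49,"wek":75,"xvq":51},[85,26,91,37,34]],"f":{"h":{"bt":53,"hq":27,"r":77,"v":50},"id":[22,94,45,38,74],"j":[17,38],"zyf":{"hsv":31,"twm":80}},"xfy":[[48,26,87],{"at":23,"bsa":89,"c":75,"zaa":56},[37,28,16]]}
After op 12 (remove /ah/cc/2): {"ah":{"br":{"awb":34,"hp":82,"ul":49},"cc":[17,49,75,30],"e":88,"i":[31,57,43,24]},"cdd":[[11,65,41,77,61],{"p":63,"wdz":49,"wek":75,"xvq":51},[85,26,91,37,34]],"f":{"h":{"bt":53,"hq":27,"r":77,"v":50},"id":[22,94,45,38,74],"j":[17,38],"zyf":{"hsv":31,"twm":80}},"xfy":[[48,26,87],{"at":23,"bsa":89,"c":75,"zaa":56},[37,28,16]]}
After op 13 (add /f/j/1 38): {"ah":{"br":{"awb":34,"hp":82,"ul":49},"cc":[17,49,75,30],"e":88,"i":[31,57,43,24]},"cdd":[[11,65,41,77,61],{"p":63,"wdz":49,"wek":75,"xvq":51},[85,26,91,37,34]],"f":{"h":{"bt":53,"hq":27,"r":77,"v":50},"id":[22,94,45,38,74],"j":[17,38,38],"zyf":{"hsv":31,"twm":80}},"xfy":[[48,26,87],{"at":23,"bsa":89,"c":75,"zaa":56},[37,28,16]]}
Value at /xfy/2/1: 28

Answer: 28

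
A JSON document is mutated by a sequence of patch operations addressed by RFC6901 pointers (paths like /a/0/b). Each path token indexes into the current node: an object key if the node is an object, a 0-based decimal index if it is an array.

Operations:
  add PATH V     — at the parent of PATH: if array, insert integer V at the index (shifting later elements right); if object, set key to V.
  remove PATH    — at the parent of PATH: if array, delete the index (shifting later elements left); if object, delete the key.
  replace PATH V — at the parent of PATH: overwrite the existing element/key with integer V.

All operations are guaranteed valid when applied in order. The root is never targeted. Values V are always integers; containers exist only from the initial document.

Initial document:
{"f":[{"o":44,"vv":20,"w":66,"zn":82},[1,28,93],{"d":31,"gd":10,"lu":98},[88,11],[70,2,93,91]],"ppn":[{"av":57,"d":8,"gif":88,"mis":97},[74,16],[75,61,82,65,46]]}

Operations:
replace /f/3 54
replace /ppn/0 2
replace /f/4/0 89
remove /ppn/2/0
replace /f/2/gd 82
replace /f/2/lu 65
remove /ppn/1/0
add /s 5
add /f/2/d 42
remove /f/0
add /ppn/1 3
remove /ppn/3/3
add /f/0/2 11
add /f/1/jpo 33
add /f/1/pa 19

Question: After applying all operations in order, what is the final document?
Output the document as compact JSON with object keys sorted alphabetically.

Answer: {"f":[[1,28,11,93],{"d":42,"gd":82,"jpo":33,"lu":65,"pa":19},54,[89,2,93,91]],"ppn":[2,3,[16],[61,82,65]],"s":5}

Derivation:
After op 1 (replace /f/3 54): {"f":[{"o":44,"vv":20,"w":66,"zn":82},[1,28,93],{"d":31,"gd":10,"lu":98},54,[70,2,93,91]],"ppn":[{"av":57,"d":8,"gif":88,"mis":97},[74,16],[75,61,82,65,46]]}
After op 2 (replace /ppn/0 2): {"f":[{"o":44,"vv":20,"w":66,"zn":82},[1,28,93],{"d":31,"gd":10,"lu":98},54,[70,2,93,91]],"ppn":[2,[74,16],[75,61,82,65,46]]}
After op 3 (replace /f/4/0 89): {"f":[{"o":44,"vv":20,"w":66,"zn":82},[1,28,93],{"d":31,"gd":10,"lu":98},54,[89,2,93,91]],"ppn":[2,[74,16],[75,61,82,65,46]]}
After op 4 (remove /ppn/2/0): {"f":[{"o":44,"vv":20,"w":66,"zn":82},[1,28,93],{"d":31,"gd":10,"lu":98},54,[89,2,93,91]],"ppn":[2,[74,16],[61,82,65,46]]}
After op 5 (replace /f/2/gd 82): {"f":[{"o":44,"vv":20,"w":66,"zn":82},[1,28,93],{"d":31,"gd":82,"lu":98},54,[89,2,93,91]],"ppn":[2,[74,16],[61,82,65,46]]}
After op 6 (replace /f/2/lu 65): {"f":[{"o":44,"vv":20,"w":66,"zn":82},[1,28,93],{"d":31,"gd":82,"lu":65},54,[89,2,93,91]],"ppn":[2,[74,16],[61,82,65,46]]}
After op 7 (remove /ppn/1/0): {"f":[{"o":44,"vv":20,"w":66,"zn":82},[1,28,93],{"d":31,"gd":82,"lu":65},54,[89,2,93,91]],"ppn":[2,[16],[61,82,65,46]]}
After op 8 (add /s 5): {"f":[{"o":44,"vv":20,"w":66,"zn":82},[1,28,93],{"d":31,"gd":82,"lu":65},54,[89,2,93,91]],"ppn":[2,[16],[61,82,65,46]],"s":5}
After op 9 (add /f/2/d 42): {"f":[{"o":44,"vv":20,"w":66,"zn":82},[1,28,93],{"d":42,"gd":82,"lu":65},54,[89,2,93,91]],"ppn":[2,[16],[61,82,65,46]],"s":5}
After op 10 (remove /f/0): {"f":[[1,28,93],{"d":42,"gd":82,"lu":65},54,[89,2,93,91]],"ppn":[2,[16],[61,82,65,46]],"s":5}
After op 11 (add /ppn/1 3): {"f":[[1,28,93],{"d":42,"gd":82,"lu":65},54,[89,2,93,91]],"ppn":[2,3,[16],[61,82,65,46]],"s":5}
After op 12 (remove /ppn/3/3): {"f":[[1,28,93],{"d":42,"gd":82,"lu":65},54,[89,2,93,91]],"ppn":[2,3,[16],[61,82,65]],"s":5}
After op 13 (add /f/0/2 11): {"f":[[1,28,11,93],{"d":42,"gd":82,"lu":65},54,[89,2,93,91]],"ppn":[2,3,[16],[61,82,65]],"s":5}
After op 14 (add /f/1/jpo 33): {"f":[[1,28,11,93],{"d":42,"gd":82,"jpo":33,"lu":65},54,[89,2,93,91]],"ppn":[2,3,[16],[61,82,65]],"s":5}
After op 15 (add /f/1/pa 19): {"f":[[1,28,11,93],{"d":42,"gd":82,"jpo":33,"lu":65,"pa":19},54,[89,2,93,91]],"ppn":[2,3,[16],[61,82,65]],"s":5}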